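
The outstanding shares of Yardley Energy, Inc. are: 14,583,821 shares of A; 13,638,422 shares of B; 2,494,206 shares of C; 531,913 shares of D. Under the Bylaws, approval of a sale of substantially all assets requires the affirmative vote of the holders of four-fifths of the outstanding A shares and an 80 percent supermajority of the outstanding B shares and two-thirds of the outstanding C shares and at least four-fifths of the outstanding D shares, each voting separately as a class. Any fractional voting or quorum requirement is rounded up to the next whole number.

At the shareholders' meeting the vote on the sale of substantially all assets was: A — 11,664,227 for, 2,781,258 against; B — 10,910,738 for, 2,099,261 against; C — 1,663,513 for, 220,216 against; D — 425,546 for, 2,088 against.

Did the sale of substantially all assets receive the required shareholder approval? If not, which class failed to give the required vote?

Not approved — the A shares did not give the required vote.

A: 4/5 of 14583821 = 11667056.80, rounded up to 11667057; 11,667,057 required, 11,664,227 in favor — not approved.
B: 4/5 of 13638422 = 10910737.60, rounded up to 10910738; 10,910,738 required, 10,910,738 in favor — approved.
C: 2/3 of 2494206 = 1662804; 1,662,804 required, 1,663,513 in favor — approved.
D: 4/5 of 531913 = 425530.40, rounded up to 425531; 425,531 required, 425,546 in favor — approved.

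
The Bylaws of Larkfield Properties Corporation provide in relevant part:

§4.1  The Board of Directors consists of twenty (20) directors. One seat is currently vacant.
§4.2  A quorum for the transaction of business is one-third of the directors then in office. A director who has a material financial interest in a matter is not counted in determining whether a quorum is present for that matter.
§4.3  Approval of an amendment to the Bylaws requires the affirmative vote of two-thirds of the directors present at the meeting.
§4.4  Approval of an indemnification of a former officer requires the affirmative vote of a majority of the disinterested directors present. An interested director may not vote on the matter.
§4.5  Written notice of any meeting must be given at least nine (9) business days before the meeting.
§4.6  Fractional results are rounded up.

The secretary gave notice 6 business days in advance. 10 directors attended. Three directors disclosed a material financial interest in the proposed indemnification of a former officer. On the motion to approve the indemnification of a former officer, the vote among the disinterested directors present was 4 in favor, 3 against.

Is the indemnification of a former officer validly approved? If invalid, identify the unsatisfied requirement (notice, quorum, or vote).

Invalid — notice requirement not satisfied.

Notice: 6 business days given; 9 required (6 < 9). Not satisfied.
Quorum: 10 present, but the 3 interested directors do not count, leaving 7. Quorum is 7. Satisfied.
Vote: the indemnification of a former officer requires a majority of the disinterested directors present (10 − 3 = 7). A majority of 7 is 4, so 4 affirmative votes are needed; 4 voted in favor. Satisfied.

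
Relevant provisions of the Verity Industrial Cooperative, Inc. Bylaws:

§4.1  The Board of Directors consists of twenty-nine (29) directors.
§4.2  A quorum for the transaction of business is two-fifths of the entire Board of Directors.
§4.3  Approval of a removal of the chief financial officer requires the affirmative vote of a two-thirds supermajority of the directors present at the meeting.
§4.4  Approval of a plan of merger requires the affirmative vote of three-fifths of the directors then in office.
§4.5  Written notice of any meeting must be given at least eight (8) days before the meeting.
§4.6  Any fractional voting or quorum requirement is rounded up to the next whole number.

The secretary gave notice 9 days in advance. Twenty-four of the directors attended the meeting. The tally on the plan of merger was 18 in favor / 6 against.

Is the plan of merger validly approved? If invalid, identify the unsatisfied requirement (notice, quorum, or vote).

Notice: 9 days given; 8 required (9 ≥ 8). Satisfied.
Quorum: 24 present; quorum is 12. Satisfied.
Vote: the plan of merger requires three-fifths of the directors then in office (29). 3/5 of 29 = 17.40, rounded up to 18, so 18 affirmative votes are needed; 18 voted in favor. Satisfied.

Valid — all requirements satisfied.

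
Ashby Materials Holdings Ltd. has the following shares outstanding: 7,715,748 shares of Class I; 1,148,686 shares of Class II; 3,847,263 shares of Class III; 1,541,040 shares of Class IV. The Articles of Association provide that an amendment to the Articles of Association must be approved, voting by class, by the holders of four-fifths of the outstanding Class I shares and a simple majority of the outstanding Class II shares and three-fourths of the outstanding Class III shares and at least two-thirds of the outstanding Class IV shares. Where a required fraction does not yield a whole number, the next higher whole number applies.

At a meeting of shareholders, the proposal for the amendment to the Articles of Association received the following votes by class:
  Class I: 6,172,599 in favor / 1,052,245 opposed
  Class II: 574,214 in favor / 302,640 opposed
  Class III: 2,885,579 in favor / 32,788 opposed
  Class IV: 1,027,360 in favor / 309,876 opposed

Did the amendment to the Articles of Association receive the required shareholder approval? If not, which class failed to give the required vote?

Class I: 4/5 of 7715748 = 6172598.40, rounded up to 6172599; 6,172,599 required, 6,172,599 in favor — approved.
Class II: a majority of 1148686 is 574344; 574,344 required, 574,214 in favor — not approved.
Class III: 3/4 of 3847263 = 2885447.25, rounded up to 2885448; 2,885,448 required, 2,885,579 in favor — approved.
Class IV: 2/3 of 1541040 = 1027360; 1,027,360 required, 1,027,360 in favor — approved.

Not approved — the Class II shares did not give the required vote.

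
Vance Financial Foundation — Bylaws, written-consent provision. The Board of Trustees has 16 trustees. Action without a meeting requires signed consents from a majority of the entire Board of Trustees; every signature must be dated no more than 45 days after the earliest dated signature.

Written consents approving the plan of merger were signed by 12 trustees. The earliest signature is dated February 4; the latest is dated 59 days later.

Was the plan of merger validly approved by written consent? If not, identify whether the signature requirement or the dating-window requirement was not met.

Not effective — dating-window requirement not satisfied.

Signatures required: a majority of 16 — a majority of 16 is 9, so 9 needed; 12 signed. Sufficient.
Dating window: the latest signature is 59 days after the earliest; the limit is 45 days. Outside the window.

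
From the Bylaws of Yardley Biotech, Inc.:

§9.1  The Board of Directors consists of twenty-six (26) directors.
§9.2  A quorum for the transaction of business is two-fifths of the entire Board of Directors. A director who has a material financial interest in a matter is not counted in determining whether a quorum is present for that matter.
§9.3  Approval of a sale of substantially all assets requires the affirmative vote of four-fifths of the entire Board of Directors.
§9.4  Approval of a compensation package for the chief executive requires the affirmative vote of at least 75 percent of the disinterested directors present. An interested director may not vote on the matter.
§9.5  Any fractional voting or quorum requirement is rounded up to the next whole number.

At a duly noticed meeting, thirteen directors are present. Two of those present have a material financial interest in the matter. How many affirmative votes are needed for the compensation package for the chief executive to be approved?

The compensation package for the chief executive requires three-fourths of the disinterested directors present (13 − 2 = 11).
3/4 of 11 = 8.25, rounded up to 9.

9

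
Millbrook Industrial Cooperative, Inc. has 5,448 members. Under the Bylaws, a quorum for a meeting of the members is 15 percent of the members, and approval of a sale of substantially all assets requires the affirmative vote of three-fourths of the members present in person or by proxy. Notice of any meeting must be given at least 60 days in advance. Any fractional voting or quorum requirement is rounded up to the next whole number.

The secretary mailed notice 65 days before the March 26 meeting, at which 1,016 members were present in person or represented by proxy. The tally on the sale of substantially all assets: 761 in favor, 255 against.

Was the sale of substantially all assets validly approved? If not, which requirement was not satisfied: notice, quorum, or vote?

Invalid — vote requirement not satisfied.

Notice: 65 days given; 60 required. Satisfied.
Quorum: 15% of 5,448 = 817.20, rounded up to 818; 1,016 present. Satisfied.
Vote: requires three-fourths of those present (1,016); 3/4 of 1016 = 762, so 762 needed; 761 in favor. Not satisfied.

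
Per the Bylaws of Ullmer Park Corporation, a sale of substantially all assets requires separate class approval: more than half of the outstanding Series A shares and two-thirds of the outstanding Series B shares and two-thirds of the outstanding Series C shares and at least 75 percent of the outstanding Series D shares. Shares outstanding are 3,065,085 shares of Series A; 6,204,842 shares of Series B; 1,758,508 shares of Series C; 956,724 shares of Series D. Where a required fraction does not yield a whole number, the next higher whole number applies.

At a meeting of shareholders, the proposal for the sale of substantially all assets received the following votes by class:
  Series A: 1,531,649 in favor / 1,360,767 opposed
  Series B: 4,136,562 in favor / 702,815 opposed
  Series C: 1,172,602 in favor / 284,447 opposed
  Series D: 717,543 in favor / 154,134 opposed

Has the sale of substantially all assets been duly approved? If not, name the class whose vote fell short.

Not approved — the Series A shares did not give the required vote.

Series A: a majority of 3065085 is 1532543; 1,532,543 required, 1,531,649 in favor — not approved.
Series B: 2/3 of 6204842 = 4136561.33, rounded up to 4136562; 4,136,562 required, 4,136,562 in favor — approved.
Series C: 2/3 of 1758508 = 1172338.67, rounded up to 1172339; 1,172,339 required, 1,172,602 in favor — approved.
Series D: 3/4 of 956724 = 717543; 717,543 required, 717,543 in favor — approved.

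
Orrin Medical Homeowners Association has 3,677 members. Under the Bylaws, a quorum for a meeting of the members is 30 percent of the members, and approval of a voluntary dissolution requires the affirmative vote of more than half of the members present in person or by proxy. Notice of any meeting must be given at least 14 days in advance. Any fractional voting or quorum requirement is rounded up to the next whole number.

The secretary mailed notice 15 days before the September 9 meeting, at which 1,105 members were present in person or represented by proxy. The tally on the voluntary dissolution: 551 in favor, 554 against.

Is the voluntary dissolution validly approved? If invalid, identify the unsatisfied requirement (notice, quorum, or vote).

Notice: 15 days given; 14 required. Satisfied.
Quorum: 30% of 3,677 = 1,103.10, rounded up to 1,104; 1,105 present. Satisfied.
Vote: requires a majority of those present (1,105); a majority of 1105 is 553, so 553 needed; 551 in favor. Not satisfied.

Invalid — vote requirement not satisfied.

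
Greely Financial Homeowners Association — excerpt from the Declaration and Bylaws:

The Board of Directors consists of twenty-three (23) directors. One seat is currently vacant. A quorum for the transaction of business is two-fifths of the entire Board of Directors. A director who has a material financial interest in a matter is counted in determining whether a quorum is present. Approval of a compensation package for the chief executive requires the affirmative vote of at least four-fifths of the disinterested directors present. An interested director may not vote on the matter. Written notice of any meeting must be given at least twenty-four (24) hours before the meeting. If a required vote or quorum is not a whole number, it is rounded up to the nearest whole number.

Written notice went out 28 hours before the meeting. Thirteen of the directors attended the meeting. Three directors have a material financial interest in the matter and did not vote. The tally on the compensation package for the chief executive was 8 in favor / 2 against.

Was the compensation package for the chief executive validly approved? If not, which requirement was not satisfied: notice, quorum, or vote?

Notice: 28 hours given; 24 required (28 ≥ 24). Satisfied.
Quorum: 13 present (interested directors count toward quorum); quorum is 10. Satisfied.
Vote: the compensation package for the chief executive requires four-fifths of the disinterested directors present (13 − 3 = 10). 4/5 of 10 = 8, so 8 affirmative votes are needed; 8 voted in favor. Satisfied.

Valid — all requirements satisfied.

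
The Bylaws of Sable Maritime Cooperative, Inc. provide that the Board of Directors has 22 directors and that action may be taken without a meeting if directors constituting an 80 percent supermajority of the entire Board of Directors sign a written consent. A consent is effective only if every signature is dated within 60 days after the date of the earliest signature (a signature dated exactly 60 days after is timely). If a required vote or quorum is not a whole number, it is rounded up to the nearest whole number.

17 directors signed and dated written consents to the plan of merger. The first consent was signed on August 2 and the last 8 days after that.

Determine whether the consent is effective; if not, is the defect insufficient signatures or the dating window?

Not effective — insufficient signatures.

Signatures required: an 80 percent supermajority of 22 — 4/5 of 22 = 17.60, rounded up to 18, so 18 needed; 17 signed. Insufficient.
Dating window: the latest signature is 8 days after the earliest; the limit is 60 days. Within the window.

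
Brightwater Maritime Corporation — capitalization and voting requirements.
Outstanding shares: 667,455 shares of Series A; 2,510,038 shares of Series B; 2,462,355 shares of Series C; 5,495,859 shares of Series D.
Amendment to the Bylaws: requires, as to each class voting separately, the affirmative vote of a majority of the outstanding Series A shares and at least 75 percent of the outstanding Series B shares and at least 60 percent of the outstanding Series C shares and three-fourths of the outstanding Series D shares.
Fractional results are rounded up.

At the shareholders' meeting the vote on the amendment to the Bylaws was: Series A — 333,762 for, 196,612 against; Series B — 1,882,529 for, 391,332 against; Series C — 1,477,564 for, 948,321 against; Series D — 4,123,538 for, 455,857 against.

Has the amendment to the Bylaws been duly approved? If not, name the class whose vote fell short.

Approved — every class gave the required vote.

Series A: a majority of 667455 is 333728; 333,728 required, 333,762 in favor — approved.
Series B: 3/4 of 2510038 = 1882528.50, rounded up to 1882529; 1,882,529 required, 1,882,529 in favor — approved.
Series C: 3/5 of 2462355 = 1477413; 1,477,413 required, 1,477,564 in favor — approved.
Series D: 3/4 of 5495859 = 4121894.25, rounded up to 4121895; 4,121,895 required, 4,123,538 in favor — approved.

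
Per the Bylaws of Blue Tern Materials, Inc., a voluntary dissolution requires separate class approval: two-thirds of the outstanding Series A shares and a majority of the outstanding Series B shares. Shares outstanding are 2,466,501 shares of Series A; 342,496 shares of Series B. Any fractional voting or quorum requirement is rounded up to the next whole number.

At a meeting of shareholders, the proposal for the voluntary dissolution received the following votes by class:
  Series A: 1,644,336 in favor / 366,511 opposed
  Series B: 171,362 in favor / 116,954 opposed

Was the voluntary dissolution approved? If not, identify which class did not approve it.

Series A: 2/3 of 2466501 = 1644334; 1,644,334 required, 1,644,336 in favor — approved.
Series B: a majority of 342496 is 171249; 171,249 required, 171,362 in favor — approved.

Approved — every class gave the required vote.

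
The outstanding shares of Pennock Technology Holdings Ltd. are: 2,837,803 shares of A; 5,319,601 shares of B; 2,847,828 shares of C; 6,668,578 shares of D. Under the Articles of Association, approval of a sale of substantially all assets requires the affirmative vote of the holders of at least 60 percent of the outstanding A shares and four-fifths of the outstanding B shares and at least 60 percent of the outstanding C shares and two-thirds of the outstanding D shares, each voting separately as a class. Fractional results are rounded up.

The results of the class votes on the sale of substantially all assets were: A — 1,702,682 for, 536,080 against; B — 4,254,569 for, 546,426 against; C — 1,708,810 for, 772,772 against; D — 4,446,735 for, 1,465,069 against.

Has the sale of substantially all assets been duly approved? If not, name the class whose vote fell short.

A: 3/5 of 2837803 = 1702681.80, rounded up to 1702682; 1,702,682 required, 1,702,682 in favor — approved.
B: 4/5 of 5319601 = 4255680.80, rounded up to 4255681; 4,255,681 required, 4,254,569 in favor — not approved.
C: 3/5 of 2847828 = 1708696.80, rounded up to 1708697; 1,708,697 required, 1,708,810 in favor — approved.
D: 2/3 of 6668578 = 4445718.67, rounded up to 4445719; 4,445,719 required, 4,446,735 in favor — approved.

Not approved — the B shares did not give the required vote.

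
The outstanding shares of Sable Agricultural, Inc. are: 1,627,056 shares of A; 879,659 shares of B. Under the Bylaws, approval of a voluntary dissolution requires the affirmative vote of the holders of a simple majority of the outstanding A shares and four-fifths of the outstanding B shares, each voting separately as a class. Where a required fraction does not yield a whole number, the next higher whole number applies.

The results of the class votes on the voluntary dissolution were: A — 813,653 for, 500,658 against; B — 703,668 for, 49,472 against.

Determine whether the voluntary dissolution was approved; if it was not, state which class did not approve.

A: a majority of 1627056 is 813529; 813,529 required, 813,653 in favor — approved.
B: 4/5 of 879659 = 703727.20, rounded up to 703728; 703,728 required, 703,668 in favor — not approved.

Not approved — the B shares did not give the required vote.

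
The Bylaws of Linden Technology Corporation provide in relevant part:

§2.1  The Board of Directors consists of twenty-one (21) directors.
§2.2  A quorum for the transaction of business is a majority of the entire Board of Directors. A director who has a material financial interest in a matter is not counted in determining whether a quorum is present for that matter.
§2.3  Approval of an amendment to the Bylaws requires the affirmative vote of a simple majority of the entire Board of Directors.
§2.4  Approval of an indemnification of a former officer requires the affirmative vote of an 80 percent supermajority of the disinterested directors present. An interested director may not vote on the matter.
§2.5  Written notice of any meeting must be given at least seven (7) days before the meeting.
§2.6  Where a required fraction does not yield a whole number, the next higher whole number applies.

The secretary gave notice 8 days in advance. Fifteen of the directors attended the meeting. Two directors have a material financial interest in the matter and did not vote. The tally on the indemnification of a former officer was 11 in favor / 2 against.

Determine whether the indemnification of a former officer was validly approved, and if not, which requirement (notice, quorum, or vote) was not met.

Notice: 8 days given; 7 required (8 ≥ 7). Satisfied.
Quorum: 15 present, but the 2 interested directors do not count, leaving 13. Quorum is 11. Satisfied.
Vote: the indemnification of a former officer requires four-fifths of the disinterested directors present (15 − 2 = 13). 4/5 of 13 = 10.40, rounded up to 11, so 11 affirmative votes are needed; 11 voted in favor. Satisfied.

Valid — all requirements satisfied.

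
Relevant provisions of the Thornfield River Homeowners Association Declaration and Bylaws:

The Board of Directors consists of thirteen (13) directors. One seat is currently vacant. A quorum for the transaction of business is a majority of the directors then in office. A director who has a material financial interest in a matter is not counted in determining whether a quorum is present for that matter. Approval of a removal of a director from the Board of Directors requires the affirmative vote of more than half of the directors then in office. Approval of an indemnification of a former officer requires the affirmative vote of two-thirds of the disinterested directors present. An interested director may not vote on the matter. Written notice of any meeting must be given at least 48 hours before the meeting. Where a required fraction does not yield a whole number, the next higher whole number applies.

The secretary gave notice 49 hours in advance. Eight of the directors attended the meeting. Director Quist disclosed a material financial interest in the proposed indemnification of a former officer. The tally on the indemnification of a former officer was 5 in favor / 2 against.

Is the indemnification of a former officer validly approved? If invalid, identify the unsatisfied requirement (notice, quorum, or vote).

Notice: 49 hours given; 48 required (49 ≥ 48). Satisfied.
Quorum: 8 present, but the 1 interested director does not count, leaving 7. Quorum is 7. Satisfied.
Vote: the indemnification of a former officer requires two-thirds of the disinterested directors present (8 − 1 = 7). 2/3 of 7 = 4.67, rounded up to 5, so 5 affirmative votes are needed; 5 voted in favor. Satisfied.

Valid — all requirements satisfied.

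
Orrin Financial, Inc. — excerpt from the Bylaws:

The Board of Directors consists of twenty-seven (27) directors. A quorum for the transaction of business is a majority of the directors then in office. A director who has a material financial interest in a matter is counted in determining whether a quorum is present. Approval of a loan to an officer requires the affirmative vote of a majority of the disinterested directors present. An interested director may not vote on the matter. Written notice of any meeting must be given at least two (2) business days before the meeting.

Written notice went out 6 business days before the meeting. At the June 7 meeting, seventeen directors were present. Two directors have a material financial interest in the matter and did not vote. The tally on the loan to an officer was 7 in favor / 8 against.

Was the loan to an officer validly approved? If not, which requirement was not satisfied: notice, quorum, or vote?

Notice: 6 business days given; 2 required (6 ≥ 2). Satisfied.
Quorum: 17 present (interested directors count toward quorum); quorum is 14. Satisfied.
Vote: the loan to an officer requires a majority of the disinterested directors present (17 − 2 = 15). A majority of 15 is 8, so 8 affirmative votes are needed; 7 voted in favor. Not satisfied.

Invalid — vote requirement not satisfied.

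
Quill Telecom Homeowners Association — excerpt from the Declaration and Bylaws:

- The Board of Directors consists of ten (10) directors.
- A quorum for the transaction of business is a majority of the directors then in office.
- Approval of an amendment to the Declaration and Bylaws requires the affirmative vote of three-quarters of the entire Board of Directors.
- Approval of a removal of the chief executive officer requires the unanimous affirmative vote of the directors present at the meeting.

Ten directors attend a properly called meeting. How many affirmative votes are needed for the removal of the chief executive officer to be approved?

10

The removal of the chief executive officer requires the unanimous vote of the directors present (10).
Unanimous means all 10.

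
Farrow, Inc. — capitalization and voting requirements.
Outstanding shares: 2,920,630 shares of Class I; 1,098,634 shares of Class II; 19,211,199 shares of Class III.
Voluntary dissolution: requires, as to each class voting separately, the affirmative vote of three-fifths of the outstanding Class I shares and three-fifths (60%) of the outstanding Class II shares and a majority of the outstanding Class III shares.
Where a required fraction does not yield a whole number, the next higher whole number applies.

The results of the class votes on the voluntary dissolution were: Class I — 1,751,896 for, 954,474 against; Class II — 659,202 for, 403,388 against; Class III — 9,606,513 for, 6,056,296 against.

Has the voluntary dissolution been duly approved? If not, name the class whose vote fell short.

Not approved — the Class I shares did not give the required vote.

Class I: 3/5 of 2920630 = 1752378; 1,752,378 required, 1,751,896 in favor — not approved.
Class II: 3/5 of 1098634 = 659180.40, rounded up to 659181; 659,181 required, 659,202 in favor — approved.
Class III: a majority of 19211199 is 9605600; 9,605,600 required, 9,606,513 in favor — approved.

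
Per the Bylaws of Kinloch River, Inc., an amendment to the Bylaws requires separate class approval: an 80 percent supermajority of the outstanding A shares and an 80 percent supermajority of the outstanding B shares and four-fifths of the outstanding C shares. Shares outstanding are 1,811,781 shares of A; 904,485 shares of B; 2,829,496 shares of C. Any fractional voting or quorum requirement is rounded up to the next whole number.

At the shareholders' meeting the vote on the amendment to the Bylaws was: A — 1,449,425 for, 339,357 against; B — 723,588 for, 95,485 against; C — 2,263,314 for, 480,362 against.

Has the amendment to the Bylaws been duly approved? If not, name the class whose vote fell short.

A: 4/5 of 1811781 = 1449424.80, rounded up to 1449425; 1,449,425 required, 1,449,425 in favor — approved.
B: 4/5 of 904485 = 723588; 723,588 required, 723,588 in favor — approved.
C: 4/5 of 2829496 = 2263596.80, rounded up to 2263597; 2,263,597 required, 2,263,314 in favor — not approved.

Not approved — the C shares did not give the required vote.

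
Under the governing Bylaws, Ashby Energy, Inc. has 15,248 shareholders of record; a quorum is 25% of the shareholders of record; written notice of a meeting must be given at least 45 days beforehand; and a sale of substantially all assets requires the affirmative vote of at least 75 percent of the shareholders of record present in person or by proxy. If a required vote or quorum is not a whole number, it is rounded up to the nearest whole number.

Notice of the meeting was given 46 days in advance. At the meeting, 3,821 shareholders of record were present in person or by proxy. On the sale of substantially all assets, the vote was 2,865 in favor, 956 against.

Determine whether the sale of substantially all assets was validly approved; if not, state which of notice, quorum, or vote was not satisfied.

Notice: 46 days given; 45 required. Satisfied.
Quorum: 25% of 15,248 = 3,812; 3,821 present. Satisfied.
Vote: requires three-fourths of those present (3,821); 3/4 of 3821 = 2865.75, rounded up to 2866, so 2,866 needed; 2,865 in favor. Not satisfied.

Invalid — vote requirement not satisfied.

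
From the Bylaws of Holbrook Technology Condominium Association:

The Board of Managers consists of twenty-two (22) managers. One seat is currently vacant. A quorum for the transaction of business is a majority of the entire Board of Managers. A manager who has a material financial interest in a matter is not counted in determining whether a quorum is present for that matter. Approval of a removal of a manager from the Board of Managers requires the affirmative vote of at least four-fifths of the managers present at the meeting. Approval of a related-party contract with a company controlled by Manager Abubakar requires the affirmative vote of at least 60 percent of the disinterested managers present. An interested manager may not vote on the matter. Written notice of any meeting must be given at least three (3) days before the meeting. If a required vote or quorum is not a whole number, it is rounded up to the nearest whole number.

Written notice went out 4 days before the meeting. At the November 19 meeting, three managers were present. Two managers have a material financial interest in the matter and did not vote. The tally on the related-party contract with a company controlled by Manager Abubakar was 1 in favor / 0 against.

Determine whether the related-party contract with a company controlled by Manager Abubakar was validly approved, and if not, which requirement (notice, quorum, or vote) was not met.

Invalid — quorum requirement not satisfied.

Notice: 4 days given; 3 required (4 ≥ 3). Satisfied.
Quorum: 3 present, but the 2 interested managers do not count, leaving 1. Quorum is 12. Not satisfied.
Vote: the related-party contract with a company controlled by Manager Abubakar requires three-fifths of the disinterested managers present (3 − 2 = 1). 3/5 of 1 = 0.60, rounded up to 1, so 1 affirmative vote is needed; 1 voted in favor. Satisfied. (Moot — without a quorum no business can be validly transacted.)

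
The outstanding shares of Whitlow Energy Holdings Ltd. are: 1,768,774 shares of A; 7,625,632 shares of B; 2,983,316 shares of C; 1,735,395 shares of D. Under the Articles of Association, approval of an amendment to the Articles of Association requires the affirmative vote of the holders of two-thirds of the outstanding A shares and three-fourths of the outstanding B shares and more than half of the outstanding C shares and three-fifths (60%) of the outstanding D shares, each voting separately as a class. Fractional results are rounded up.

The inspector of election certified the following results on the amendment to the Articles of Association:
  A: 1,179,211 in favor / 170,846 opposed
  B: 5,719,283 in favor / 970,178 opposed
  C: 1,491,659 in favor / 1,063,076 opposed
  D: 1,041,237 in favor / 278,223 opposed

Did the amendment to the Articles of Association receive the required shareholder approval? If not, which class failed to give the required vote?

Approved — every class gave the required vote.

A: 2/3 of 1768774 = 1179182.67, rounded up to 1179183; 1,179,183 required, 1,179,211 in favor — approved.
B: 3/4 of 7625632 = 5719224; 5,719,224 required, 5,719,283 in favor — approved.
C: a majority of 2983316 is 1491659; 1,491,659 required, 1,491,659 in favor — approved.
D: 3/5 of 1735395 = 1041237; 1,041,237 required, 1,041,237 in favor — approved.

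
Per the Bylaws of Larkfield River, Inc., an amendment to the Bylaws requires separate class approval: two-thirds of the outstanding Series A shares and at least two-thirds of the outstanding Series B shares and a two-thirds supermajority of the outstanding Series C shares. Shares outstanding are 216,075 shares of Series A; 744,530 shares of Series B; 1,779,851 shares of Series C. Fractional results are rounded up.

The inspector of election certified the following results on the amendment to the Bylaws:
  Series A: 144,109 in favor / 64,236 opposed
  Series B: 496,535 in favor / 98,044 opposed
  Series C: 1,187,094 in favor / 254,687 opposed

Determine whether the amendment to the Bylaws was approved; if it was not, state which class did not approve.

Series A: 2/3 of 216075 = 144050; 144,050 required, 144,109 in favor — approved.
Series B: 2/3 of 744530 = 496353.33, rounded up to 496354; 496,354 required, 496,535 in favor — approved.
Series C: 2/3 of 1779851 = 1186567.33, rounded up to 1186568; 1,186,568 required, 1,187,094 in favor — approved.

Approved — every class gave the required vote.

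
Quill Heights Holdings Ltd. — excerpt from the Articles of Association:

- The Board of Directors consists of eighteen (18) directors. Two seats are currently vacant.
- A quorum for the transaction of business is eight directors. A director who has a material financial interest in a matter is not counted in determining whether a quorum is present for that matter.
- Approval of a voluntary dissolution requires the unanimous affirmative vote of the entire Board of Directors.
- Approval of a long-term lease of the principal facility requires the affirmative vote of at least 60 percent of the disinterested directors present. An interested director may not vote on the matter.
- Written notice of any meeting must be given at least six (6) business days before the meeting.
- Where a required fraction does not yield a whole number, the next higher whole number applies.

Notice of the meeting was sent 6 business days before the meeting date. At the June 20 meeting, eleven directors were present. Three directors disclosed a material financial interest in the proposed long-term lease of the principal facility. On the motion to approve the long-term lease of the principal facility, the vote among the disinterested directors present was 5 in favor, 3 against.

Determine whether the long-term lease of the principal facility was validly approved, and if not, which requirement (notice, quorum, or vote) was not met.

Valid — all requirements satisfied.

Notice: 6 business days given; 6 required (6 ≥ 6). Satisfied.
Quorum: 11 present, but the 3 interested directors do not count, leaving 8. Quorum is 8. Satisfied.
Vote: the long-term lease of the principal facility requires three-fifths of the disinterested directors present (11 − 3 = 8). 3/5 of 8 = 4.80, rounded up to 5, so 5 affirmative votes are needed; 5 voted in favor. Satisfied.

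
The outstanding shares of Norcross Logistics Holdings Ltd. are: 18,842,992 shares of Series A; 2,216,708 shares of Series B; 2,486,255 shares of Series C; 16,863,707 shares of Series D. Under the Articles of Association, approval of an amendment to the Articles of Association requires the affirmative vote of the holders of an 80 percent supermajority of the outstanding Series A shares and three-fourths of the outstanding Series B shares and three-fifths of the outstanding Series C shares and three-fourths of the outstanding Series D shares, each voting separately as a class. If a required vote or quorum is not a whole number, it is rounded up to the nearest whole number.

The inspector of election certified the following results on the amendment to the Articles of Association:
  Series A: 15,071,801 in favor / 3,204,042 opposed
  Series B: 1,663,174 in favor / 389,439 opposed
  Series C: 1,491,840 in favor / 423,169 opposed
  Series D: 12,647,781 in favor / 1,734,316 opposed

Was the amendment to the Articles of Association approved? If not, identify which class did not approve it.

Not approved — the Series A shares did not give the required vote.

Series A: 4/5 of 18842992 = 15074393.60, rounded up to 15074394; 15,074,394 required, 15,071,801 in favor — not approved.
Series B: 3/4 of 2216708 = 1662531; 1,662,531 required, 1,663,174 in favor — approved.
Series C: 3/5 of 2486255 = 1491753; 1,491,753 required, 1,491,840 in favor — approved.
Series D: 3/4 of 16863707 = 12647780.25, rounded up to 12647781; 12,647,781 required, 12,647,781 in favor — approved.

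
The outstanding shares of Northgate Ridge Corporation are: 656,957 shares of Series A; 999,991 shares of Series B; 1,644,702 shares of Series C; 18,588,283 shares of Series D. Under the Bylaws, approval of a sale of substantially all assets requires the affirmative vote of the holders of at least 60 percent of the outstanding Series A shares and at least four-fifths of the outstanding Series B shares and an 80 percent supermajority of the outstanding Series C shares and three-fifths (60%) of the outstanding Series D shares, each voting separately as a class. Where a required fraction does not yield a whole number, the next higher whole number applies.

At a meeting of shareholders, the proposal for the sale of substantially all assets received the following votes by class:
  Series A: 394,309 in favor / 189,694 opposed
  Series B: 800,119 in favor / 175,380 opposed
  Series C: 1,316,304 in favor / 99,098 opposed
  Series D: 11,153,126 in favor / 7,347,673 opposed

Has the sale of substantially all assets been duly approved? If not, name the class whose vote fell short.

Series A: 3/5 of 656957 = 394174.20, rounded up to 394175; 394,175 required, 394,309 in favor — approved.
Series B: 4/5 of 999991 = 799992.80, rounded up to 799993; 799,993 required, 800,119 in favor — approved.
Series C: 4/5 of 1644702 = 1315761.60, rounded up to 1315762; 1,315,762 required, 1,316,304 in favor — approved.
Series D: 3/5 of 18588283 = 11152969.80, rounded up to 11152970; 11,152,970 required, 11,153,126 in favor — approved.

Approved — every class gave the required vote.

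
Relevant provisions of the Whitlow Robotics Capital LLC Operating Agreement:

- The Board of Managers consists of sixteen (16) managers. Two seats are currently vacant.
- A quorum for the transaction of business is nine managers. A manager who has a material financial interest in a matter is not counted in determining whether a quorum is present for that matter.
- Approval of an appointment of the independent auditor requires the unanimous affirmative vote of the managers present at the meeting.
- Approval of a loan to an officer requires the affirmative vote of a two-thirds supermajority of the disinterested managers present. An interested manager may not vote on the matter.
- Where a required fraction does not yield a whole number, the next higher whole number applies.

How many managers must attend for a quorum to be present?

The quorum is fixed at 9.

9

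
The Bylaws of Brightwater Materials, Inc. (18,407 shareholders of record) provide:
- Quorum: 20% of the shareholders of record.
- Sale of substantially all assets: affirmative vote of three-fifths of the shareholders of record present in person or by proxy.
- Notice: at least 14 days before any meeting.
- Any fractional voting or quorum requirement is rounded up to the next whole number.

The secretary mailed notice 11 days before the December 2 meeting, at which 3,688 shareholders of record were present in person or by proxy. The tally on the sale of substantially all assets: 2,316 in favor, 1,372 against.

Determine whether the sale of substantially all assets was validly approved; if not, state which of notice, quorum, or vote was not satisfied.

Notice: 11 days given; 14 required. Not satisfied.
Quorum: 20% of 18,407 = 3,681.40, rounded up to 3,682; 3,688 present. Satisfied.
Vote: requires three-fifths of those present (3,688); 3/5 of 3688 = 2212.80, rounded up to 2213, so 2,213 needed; 2,316 in favor. Satisfied.

Invalid — notice requirement not satisfied.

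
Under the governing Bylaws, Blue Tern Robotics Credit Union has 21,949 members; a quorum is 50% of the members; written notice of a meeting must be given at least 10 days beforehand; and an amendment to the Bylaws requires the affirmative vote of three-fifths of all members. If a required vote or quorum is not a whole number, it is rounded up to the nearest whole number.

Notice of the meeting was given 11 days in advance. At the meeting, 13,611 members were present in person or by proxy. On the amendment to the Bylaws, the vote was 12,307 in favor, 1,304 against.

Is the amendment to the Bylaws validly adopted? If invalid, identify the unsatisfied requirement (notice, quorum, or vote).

Notice: 11 days given; 10 required. Satisfied.
Quorum: 50% of 21,949 = 10,974.50, rounded up to 10,975; 13,611 present. Satisfied.
Vote: requires three-fifths of all members (21,949); 3/5 of 21949 = 13169.40, rounded up to 13170, so 13,170 needed; 12,307 in favor. Not satisfied.

Invalid — vote requirement not satisfied.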